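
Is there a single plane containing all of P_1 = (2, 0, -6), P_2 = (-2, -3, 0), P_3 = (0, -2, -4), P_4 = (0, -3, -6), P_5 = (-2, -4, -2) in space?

The plane through P_1, P_2, P_3 has normal n = P_1P_2 × P_1P_3 = (6, -4, 2) and equation n·P = 0.
Checking the remaining points: n·P_4 = 0, n·P_5 = 0.
All equal 0, so all 5 points lie in one plane.

Yes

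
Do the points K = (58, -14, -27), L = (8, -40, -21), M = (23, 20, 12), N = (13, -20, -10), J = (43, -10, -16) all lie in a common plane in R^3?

The plane through K, L, M has normal n = KL × KM = (-1218, 1740, -2610) and equation n·P = -24534.
Checking the remaining points: n·N = -24534, n·J = -28014.
Since n·J = -28014 ≠ -24534, J is off the plane and the points are not all coplanar.

No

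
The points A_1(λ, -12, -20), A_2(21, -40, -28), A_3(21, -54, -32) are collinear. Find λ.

Collinearity requires A_1A_2 × A_1A_3 = 0; each component is linear in λ.
The y-component gives (-4)λ + (84) = 0, so λ = 21.
The remaining components then also vanish.

21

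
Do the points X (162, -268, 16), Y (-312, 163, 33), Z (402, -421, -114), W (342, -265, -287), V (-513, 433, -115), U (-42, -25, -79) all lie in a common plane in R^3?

The plane through X, Y, Z has normal n = XY × XZ = (-53429, -57540, -30918) and equation n·P = 6270534.
Checking the remaining points: n·W = 5848848, n·V = 6049827, n·U = 6125040.
Since n·W = 5848848 ≠ 6270534, W is off the plane and the points are not all coplanar.

No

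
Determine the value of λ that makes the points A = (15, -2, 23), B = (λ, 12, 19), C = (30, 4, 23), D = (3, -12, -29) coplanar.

51

The points are coplanar iff AB · (AC × AD) = 0.
Expanding, this is linear in λ: (-312)λ + (15912) = 0.
So λ = 51.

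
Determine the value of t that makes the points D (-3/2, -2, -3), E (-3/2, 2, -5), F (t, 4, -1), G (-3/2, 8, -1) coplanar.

The points are coplanar iff DE · (DF × DG) = 0.
Expanding, this is linear in t: (-28)t + (-42) = 0.
So t = -3/2.

-3/2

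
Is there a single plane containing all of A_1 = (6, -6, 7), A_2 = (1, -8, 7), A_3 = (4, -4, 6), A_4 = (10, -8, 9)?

No

A normal to the plane through A_1, A_2, A_3 is n = A_1A_2 × A_1A_3 = (2, -5, -14).
The plane has equation n·P = -56. For A_4: n·A_4 = -66.
-66 ≠ -56, so A_4 is off the plane.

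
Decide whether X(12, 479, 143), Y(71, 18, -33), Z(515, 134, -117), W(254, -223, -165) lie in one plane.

No

A normal to the plane through X, Y, Z is n = XY × XZ = (59140, -73188, 211528).
The plane has equation n·P = -4098868. For W: n·W = -3559636.
-3559636 ≠ -4098868, so W is off the plane.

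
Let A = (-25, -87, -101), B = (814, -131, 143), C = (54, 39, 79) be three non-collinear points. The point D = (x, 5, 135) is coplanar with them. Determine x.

The plane through A, B, C has equation −38664x − 131744y + 109190z = 1400138.
Substituting D: (-38664)x + (14081930) = 1400138, so x = 328.

328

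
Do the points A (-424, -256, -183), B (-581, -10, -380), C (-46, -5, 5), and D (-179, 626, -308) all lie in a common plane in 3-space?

No

The four points are coplanar iff the 3×3 determinant with rows AB, AC, AD is zero.
Rows: (-157, 246, -197), (378, 251, 188), (245, 882, -125).
Expanding along the first row: (-157)(-197191) − (246)(-93310) + (-197)(271901) = 348750.
Nonzero ⇒ not coplanar.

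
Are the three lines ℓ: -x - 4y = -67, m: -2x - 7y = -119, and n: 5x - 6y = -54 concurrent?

The three lines meet at one point iff the augmented coefficient matrix [aᵢ bᵢ cᵢ] has rank < 3, i.e. its determinant vanishes.
Here the determinant is -1.
Nonzero, so no common point exists.

No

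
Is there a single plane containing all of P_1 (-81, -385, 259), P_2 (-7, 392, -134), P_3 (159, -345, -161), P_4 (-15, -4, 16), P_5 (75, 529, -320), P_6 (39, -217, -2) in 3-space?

The plane through P_1, P_2, P_3 has normal n = P_1P_2 × P_1P_3 = (-310620, -63240, -183520) and equation n·P = 1975940.
Checking the remaining points: n·P_4 = 1975940, n·P_5 = 1975940, n·P_6 = 1975940.
All equal 1975940, so all 6 points lie in one plane.

Yes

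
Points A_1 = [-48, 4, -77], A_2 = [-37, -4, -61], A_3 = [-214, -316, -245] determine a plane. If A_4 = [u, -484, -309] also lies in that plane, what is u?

-283

The plane through A_1, A_2, A_3 has equation 6464x − 808y − 4848z = 59792.
Substituting A_4: (6464)u + (1889104) = 59792, so u = -283.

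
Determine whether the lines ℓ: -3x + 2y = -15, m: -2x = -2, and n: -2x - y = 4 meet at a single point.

Intersecting ℓ and m: solving the 2×2 system gives (x, y) = (1, -6).
Substitute into n: (-2)(1) + (-1)(-6) = 4.
This equals 4, so (1, -6) lies on all three lines and they are concurrent.

Yes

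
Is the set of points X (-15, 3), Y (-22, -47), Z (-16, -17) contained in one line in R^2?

No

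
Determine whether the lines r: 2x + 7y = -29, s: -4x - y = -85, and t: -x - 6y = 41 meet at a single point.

Intersecting r and s: solving the 2×2 system gives (x, y) = (24, -11).
Substitute into t: (-1)(24) + (-6)(-11) = 42.
But t requires 41 ≠ 42, so the three lines have no common point.

No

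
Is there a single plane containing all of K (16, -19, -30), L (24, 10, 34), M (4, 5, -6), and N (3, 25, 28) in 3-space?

Yes

A normal to the plane through K, L, M is n = KL × KM = (-840, -960, 540).
The plane has equation n·P = -11400. For N: n·N = -11400.
Equal, so N lies in the plane and all four are coplanar.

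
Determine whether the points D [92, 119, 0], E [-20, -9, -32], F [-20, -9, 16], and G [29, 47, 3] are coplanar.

Yes

A normal to the plane through D, E, F is n = DE × DF = (-6144, 5376, 0).
The plane has equation n·P = 74496. For G: n·G = 74496.
Equal, so G lies in the plane and all four are coplanar.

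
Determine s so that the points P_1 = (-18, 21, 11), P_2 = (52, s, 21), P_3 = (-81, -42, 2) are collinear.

91

Direction P_1P_3 = (-63, -63, -9). From the x-coordinate of P_2, the parameter along the line is τ = (52 − (-18))/(-63) = -10/9.
Then s = 21 + (-10/9)·(-63) = 91.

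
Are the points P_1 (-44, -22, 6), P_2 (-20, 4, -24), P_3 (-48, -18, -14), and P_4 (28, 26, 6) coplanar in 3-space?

Yes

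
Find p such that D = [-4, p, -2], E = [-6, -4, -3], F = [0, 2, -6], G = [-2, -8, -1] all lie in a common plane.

Coplanarity ⇔ det[DE; DF; DG] = 0.
Expanding, this is linear in p: (24)p + (144) = 0.
So p = -6.

-6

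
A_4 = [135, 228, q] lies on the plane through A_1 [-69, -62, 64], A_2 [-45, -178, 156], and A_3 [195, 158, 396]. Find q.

266

A normal to the plane is n = A_1A_2 × A_1A_3 = (-58752, 16320, 35904).
A_4 lies in the plane iff n · A_1A_4 = 0.
This gives (35904)q + (-9550464) = 0, so q = 266.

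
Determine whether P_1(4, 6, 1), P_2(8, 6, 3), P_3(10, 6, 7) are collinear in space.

P_1P_2 = (4, 0, 2), P_1P_3 = (6, 0, 6).
P_1P_2 × P_1P_3 = (0, -12, 0).
The cross product is nonzero, so the points do not lie on one line.

No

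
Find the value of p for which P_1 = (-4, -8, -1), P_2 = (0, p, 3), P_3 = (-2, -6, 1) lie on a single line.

-4

Collinearity requires P_1P_2 × P_1P_3 = 0; each component is linear in p.
The x-component gives (2)p + (8) = 0, so p = -4.
The remaining components then also vanish.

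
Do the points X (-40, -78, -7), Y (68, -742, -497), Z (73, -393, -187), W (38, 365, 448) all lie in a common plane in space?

No

With X as base: XY = (108, -664, -490), XZ = (113, -315, -180), XW = (78, 443, 455).
XZ × XW = (-63585, -65455, 74629).
XY · (XZ × XW) = 26730.
Since 26730 ≠ 0, the four points are not coplanar.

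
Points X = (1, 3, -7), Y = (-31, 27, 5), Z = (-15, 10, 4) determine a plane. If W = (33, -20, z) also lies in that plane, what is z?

The plane through X, Y, Z has equation 180x + 160y + 160z = -460.
Substituting W: (160)z + (2740) = -460, so z = -20.

-20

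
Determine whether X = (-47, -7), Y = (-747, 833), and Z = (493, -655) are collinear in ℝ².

Yes

XY = (-700, 840), XZ = (540, -648).
Twice the signed area of △XYZ is (-700)(-648) − (840)(540) = 0.
The triangle is degenerate (zero area), so the points are collinear.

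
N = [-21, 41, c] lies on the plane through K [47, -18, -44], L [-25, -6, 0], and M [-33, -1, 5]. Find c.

-1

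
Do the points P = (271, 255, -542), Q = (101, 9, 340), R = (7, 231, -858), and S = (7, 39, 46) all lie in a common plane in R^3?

Yes

The four points are coplanar iff the 3×3 determinant with rows PQ, PR, PS is zero.
Rows: (-170, -246, 882), (-264, -24, -316), (-264, -216, 588).
Expanding along the first row: (-170)(-82368) − (-246)(-238656) + (882)(50688) = 0.
Zero determinant ⇒ coplanar.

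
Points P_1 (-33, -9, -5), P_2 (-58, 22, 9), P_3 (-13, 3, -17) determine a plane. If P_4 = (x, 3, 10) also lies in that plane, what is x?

A normal to the plane is n = P_1P_2 × P_1P_3 = (-540, -20, -920).
P_4 lies in the plane iff n · P_1P_4 = 0.
This gives (-540)x + (-31860) = 0, so x = -59.

-59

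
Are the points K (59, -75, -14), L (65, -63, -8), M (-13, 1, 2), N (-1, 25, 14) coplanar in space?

With K as base: KL = (6, 12, 6), KM = (-72, 76, 16), KN = (-60, 100, 28).
KM × KN = (528, 1056, -2640).
KL · (KM × KN) = 0.
The scalar triple product vanishes, so the four points are coplanar.

Yes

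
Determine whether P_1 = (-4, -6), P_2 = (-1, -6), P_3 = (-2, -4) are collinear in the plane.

P_1P_2 = (3, 0), P_1P_3 = (2, 2).
det[P_1P_2; P_1P_3] = (3)(2) − (0)(2) = 6.
The determinant is nonzero, so they are not collinear.

No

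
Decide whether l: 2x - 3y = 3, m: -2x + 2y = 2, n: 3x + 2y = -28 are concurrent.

Yes

Intersecting l and m: solving the 2×2 system gives (x, y) = (-6, -5).
Substitute into n: (3)(-6) + (2)(-5) = -28.
This equals -28, so (-6, -5) lies on all three lines and they are concurrent.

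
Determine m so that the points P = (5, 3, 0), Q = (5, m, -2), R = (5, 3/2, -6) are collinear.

Collinearity requires PQ × PR = 0; each component is linear in m.
The x-component gives (-6)m + (15) = 0, so m = 5/2.
The remaining components then also vanish.

5/2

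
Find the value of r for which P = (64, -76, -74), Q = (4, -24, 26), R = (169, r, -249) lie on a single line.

-167

Collinearity requires PQ × PR = 0; each component is linear in r.
The x-component gives (-100)r + (-16700) = 0, so r = -167.
The remaining components then also vanish.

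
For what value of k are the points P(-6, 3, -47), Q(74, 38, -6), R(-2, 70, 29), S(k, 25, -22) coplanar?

The points are coplanar iff PQ · (PR × PS) = 0.
Expanding, this is linear in k: (-87)k + (-174) = 0.
So k = -2.

-2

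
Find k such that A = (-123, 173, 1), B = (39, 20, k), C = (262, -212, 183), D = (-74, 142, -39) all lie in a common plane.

46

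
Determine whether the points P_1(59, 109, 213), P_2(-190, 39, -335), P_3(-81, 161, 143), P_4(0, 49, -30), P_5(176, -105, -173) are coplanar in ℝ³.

The plane through P_1, P_2, P_3 has normal n = P_1P_2 × P_1P_3 = (33396, 59290, -22748) and equation n·P = 3587650.
Checking the remaining points: n·P_4 = 3587650, n·P_5 = 3587650.
All equal 3587650, so all 5 points lie in one plane.

Yes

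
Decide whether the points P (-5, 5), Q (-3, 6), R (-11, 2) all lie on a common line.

PQ = (2, 1), PR = (-6, -3).
Twice the signed area of △PQR is (2)(-3) − (1)(-6) = 0.
The triangle is degenerate (zero area), so the points are collinear.

Yes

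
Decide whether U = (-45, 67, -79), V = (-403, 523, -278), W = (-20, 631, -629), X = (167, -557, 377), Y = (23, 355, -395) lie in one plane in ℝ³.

No

The plane through U, V, W has normal n = UV × UW = (-138564, -201875, -213312) and equation n·P = 9561403.
Checking the remaining points: n·X = 8885563, n·Y = 9405643.
Since n·X = 8885563 ≠ 9561403, X is off the plane and the points are not all coplanar.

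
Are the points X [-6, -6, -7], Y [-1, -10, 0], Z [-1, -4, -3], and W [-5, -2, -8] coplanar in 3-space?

Yes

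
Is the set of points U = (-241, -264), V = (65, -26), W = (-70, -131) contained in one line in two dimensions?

Yes

UV = (306, 238), UW = (171, 133).
det[UV; UW] = (306)(133) − (238)(171) = 0.
The determinant is zero, so the points are collinear.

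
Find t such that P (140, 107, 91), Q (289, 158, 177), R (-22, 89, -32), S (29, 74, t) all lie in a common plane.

23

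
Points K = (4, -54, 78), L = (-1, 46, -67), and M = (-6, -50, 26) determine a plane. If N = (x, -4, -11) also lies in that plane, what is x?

-2

A normal to the plane is n = KL × KM = (-4620, 1190, 980).
N lies in the plane iff n · KN = 0.
This gives (-4620)x + (-9240) = 0, so x = -2.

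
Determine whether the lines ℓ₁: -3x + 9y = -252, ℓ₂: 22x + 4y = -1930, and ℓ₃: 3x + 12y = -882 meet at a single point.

No

Intersecting ℓ₁ and ℓ₂: solving the 2×2 system gives (x, y) = (-2727/35, -1889/35).
Substitute into ℓ₃: (3)(-2727/35) + (12)(-1889/35) = -4407/5.
But ℓ₃ requires -882 ≠ -4407/5, so the three lines have no common point.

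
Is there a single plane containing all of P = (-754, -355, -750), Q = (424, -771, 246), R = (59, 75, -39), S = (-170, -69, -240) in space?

No

A normal to the plane through P, Q, R is n = PQ × PR = (-724056, -27810, 844748).
The plane has equation n·X = -77750226. For S: n·S = -77731110.
-77731110 ≠ -77750226, so S is off the plane.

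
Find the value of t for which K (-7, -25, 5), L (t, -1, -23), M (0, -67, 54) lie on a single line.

-11

Collinearity requires KL × KM = 0; each component is linear in t.
The y-component gives (-49)t + (-539) = 0, so t = -11.
The remaining components then also vanish.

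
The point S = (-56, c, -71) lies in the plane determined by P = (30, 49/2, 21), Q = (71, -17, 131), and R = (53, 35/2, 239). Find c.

126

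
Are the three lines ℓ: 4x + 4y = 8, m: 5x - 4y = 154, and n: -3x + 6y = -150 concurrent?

Yes

Intersecting ℓ and m: solving the 2×2 system gives (x, y) = (18, -16).
Substitute into n: (-3)(18) + (6)(-16) = -150.
This equals -150, so (18, -16) lies on all three lines and they are concurrent.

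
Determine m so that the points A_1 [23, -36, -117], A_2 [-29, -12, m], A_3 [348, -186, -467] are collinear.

-61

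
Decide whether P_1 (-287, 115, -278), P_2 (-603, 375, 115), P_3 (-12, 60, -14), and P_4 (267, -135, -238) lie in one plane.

No

A normal to the plane through P_1, P_2, P_3 is n = P_1P_2 × P_1P_3 = (90255, 191499, -54120).
The plane has equation n·P = 11164560. For P_4: n·P_4 = 11126280.
11126280 ≠ 11164560, so P_4 is off the plane.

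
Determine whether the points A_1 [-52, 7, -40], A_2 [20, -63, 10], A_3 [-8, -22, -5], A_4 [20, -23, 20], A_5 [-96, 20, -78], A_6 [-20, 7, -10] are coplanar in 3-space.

The plane through A_1, A_2, A_3 has normal n = A_1A_2 × A_1A_3 = (-1000, -320, 992) and equation n·P = 10080.
Checking the remaining points: n·A_4 = 7200, n·A_5 = 12224, n·A_6 = 7840.
Since n·A_4 = 7200 ≠ 10080, A_4 is off the plane and the points are not all coplanar.

No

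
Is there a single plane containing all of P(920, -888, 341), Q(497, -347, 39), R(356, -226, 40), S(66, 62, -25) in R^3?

The four points are coplanar iff the 3×3 determinant with rows PQ, PR, PS is zero.
Rows: (-423, 541, -302), (-564, 662, -301), (-854, 950, -366).
Expanding along the first row: (-423)(43658) − (541)(-50630) + (-302)(29548) = 0.
Zero determinant ⇒ coplanar.

Yes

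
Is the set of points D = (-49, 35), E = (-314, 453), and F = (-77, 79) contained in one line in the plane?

No

DE = (-265, 418), DF = (-28, 44).
det[DE; DF] = (-265)(44) − (418)(-28) = 44.
The determinant is nonzero, so they are not collinear.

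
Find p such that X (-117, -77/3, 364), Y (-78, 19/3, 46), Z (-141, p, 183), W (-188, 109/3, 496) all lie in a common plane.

Coplanarity ⇔ det[XY; XZ; XW] = 0.
Expanding, this is linear in p: (-17430)p + (976080) = 0.
So p = 56.

56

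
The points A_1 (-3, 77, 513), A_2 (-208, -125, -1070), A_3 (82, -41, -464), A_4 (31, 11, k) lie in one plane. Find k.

-30

Normal to plane A_1A_2A_3: n = (10560, -334840, 41360); plane equation n·P = -4596680.
Requiring n·A_4 = -4596680: (41360)k + (-3355880) = -4596680.
So k = -30.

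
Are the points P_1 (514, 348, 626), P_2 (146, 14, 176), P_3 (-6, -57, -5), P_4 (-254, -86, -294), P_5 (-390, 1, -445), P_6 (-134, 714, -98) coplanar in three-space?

No

The plane through P_1, P_2, P_3 has normal n = P_1P_2 × P_1P_3 = (28504, 1792, -24640) and equation n·P = -149968.
Checking the remaining points: n·P_4 = -149968, n·P_5 = -149968, n·P_6 = -125328.
Since n·P_6 = -125328 ≠ -149968, P_6 is off the plane and the points are not all coplanar.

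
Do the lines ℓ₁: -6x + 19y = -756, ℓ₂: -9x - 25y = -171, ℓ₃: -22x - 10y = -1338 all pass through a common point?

Lines aᵢx + bᵢy = cᵢ with pairwise distinct directions are concurrent exactly when det[aᵢ bᵢ cᵢ] = 0.
Here the determinant is 0.
It vanishes, so the lines are concurrent at (69, -18).

Yes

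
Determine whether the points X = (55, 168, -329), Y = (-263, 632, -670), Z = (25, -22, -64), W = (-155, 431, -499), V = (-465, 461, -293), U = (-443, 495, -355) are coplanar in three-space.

The plane through X, Y, Z has normal n = XY × XZ = (58170, 94500, 74340) and equation n·P = -5382510.
Checking the remaining points: n·W = -5382510, n·V = -5266170, n·U = -5382510.
Since n·V = -5266170 ≠ -5382510, V is off the plane and the points are not all coplanar.

No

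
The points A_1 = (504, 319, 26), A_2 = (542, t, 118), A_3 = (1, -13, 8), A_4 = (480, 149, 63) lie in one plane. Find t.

-25

Coplanarity ⇔ det[A_1A_2; A_1A_3; A_1A_4] = 0.
Expanding, this is linear in t: (19043)t + (476075) = 0.
So t = -25.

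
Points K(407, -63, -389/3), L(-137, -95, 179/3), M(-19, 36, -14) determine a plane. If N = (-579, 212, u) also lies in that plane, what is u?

The plane through K, L, M has equation −(67336/3)x − (53200/3)y − 67488z = 2198680/3.
Substituting N: (-67488)u + (27709144/3) = 2198680/3, so u = 126.

126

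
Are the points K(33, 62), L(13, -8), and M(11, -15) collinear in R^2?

Yes

KL = (-20, -70), KM = (-22, -77).
Twice the signed area of △KLM is (-20)(-77) − (-70)(-22) = 0.
The triangle is degenerate (zero area), so the points are collinear.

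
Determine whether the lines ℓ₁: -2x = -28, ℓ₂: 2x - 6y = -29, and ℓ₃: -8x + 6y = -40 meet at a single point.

No

Intersecting ℓ₁ and ℓ₂: solving the 2×2 system gives (x, y) = (14, 19/2).
Substitute into ℓ₃: (-8)(14) + (6)(19/2) = -55.
But ℓ₃ requires -40 ≠ -55, so the three lines have no common point.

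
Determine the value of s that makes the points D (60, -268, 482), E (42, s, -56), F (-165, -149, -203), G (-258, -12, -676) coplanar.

Coplanarity ⇔ det[DE; DF; DG] = 0.
Expanding, this is linear in s: (-42720)s + (-1495200) = 0.
So s = -35.

-35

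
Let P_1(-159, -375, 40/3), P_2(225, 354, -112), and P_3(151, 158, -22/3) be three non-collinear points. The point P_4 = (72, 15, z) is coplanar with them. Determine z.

Coplanarity requires P_1P_2 · (P_1P_3 × P_1P_4) = 0.
P_1P_2 = (384, 729, -376/3), P_1P_3 = (310, 533, -62/3); the triple product is linear in z with coefficient -21318 and constant term 177650.
Setting it to zero: z = 25/3.

25/3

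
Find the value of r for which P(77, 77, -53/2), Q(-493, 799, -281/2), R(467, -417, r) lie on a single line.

103/2

Direction PQ = (-570, 722, -114). From the x-coordinate of R, the parameter along the line is τ = (467 − 77)/(-570) = -13/19.
Then r = (-53/2) + (-13/19)·(-114) = 103/2.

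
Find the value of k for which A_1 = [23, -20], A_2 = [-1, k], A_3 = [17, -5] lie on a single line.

The three points are collinear iff det[A_1A_2; A_1A_3] = 0.
This determinant is linear in k: (6)k + (-240) = 0, so k = 40.

40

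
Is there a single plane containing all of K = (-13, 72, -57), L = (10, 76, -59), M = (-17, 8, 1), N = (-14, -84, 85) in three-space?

With K as base: KL = (23, 4, -2), KM = (-4, -64, 58), KN = (-1, -156, 142).
KM × KN = (-40, 510, 560).
KL · (KM × KN) = 0.
The scalar triple product vanishes, so the four points are coplanar.

Yes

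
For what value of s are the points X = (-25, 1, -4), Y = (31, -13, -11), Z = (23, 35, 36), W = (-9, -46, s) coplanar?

-49

Normal to plane XYZ: n = (-322, -2576, 2576); plane equation n·P = -4830.
Requiring n·W = -4830: (2576)s + (121394) = -4830.
So s = -49.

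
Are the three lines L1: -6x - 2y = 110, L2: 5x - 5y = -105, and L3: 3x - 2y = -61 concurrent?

Lines aᵢx + bᵢy = cᵢ with pairwise distinct directions are concurrent exactly when det[aᵢ bᵢ cᵢ] = 0.
Here the determinant is 0.
It vanishes, so the lines are concurrent at (-19, 2).

Yes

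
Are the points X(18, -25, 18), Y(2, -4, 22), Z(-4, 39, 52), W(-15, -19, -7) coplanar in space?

No

A normal to the plane through X, Y, Z is n = XY × XZ = (458, 456, -562).
The plane has equation n·P = -13272. For W: n·W = -11600.
-11600 ≠ -13272, so W is off the plane.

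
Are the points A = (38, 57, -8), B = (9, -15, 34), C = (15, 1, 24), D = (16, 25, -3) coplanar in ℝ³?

A normal to the plane through A, B, C is n = AB × AC = (48, -38, -32).
The plane has equation n·P = -86. For D: n·D = -86.
Equal, so D lies in the plane and all four are coplanar.

Yes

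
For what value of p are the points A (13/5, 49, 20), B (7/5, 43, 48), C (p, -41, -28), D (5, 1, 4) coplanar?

8

Normal to plane ABD: n = (1440, 48, 72); plane equation n·P = 7536.
Requiring n·C = 7536: (1440)p + (-3984) = 7536.
So p = 8.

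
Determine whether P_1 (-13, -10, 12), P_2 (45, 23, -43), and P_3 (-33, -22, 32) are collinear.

No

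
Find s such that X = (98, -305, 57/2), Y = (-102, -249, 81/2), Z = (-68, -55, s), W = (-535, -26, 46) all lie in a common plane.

Coplanarity ⇔ det[XY; XZ; XW] = 0.
Expanding, this is linear in s: (20352)s + (50880) = 0.
So s = -5/2.

-5/2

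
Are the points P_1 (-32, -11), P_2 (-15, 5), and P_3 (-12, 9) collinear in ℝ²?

No

P_1P_2 = (17, 16), P_1P_3 = (20, 20).
If collinear, P_1P_3 would be a scalar multiple of P_1P_2. But (17)·(20) ≠ (16)·(20) (difference 20), so they are not parallel; the points are not collinear.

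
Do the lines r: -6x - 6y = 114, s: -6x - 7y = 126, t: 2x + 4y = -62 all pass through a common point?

Intersecting r and s: solving the 2×2 system gives (x, y) = (-7, -12).
Substitute into t: (2)(-7) + (4)(-12) = -62.
This equals -62, so (-7, -12) lies on all three lines and they are concurrent.

Yes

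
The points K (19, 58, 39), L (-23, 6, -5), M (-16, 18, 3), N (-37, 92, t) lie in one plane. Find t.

Normal to plane KLM: n = (112, 28, -140); plane equation n·P = -1708.
Requiring n·N = -1708: (-140)t + (-1568) = -1708.
So t = 1.

1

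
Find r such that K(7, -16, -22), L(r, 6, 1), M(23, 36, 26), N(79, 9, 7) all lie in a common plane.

Normal to plane KMN: n = (308, 2992, -3344); plane equation n·P = 27852.
Requiring n·L = 27852: (308)r + (14608) = 27852.
So r = 43.

43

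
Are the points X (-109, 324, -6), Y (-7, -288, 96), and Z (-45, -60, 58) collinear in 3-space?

Yes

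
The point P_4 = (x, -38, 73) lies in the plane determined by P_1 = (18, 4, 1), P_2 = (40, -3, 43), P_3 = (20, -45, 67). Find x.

30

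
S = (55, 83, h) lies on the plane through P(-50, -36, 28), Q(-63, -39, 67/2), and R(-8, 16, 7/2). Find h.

The plane through P, Q, R has equation −(425/2)x − (175/2)y − 550z = -1625.
Substituting S: (-550)h + (-18950) = -1625, so h = -63/2.

-63/2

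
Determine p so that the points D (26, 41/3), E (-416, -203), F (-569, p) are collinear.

-278

The three points are collinear iff det[DE; DF] = 0.
This determinant is linear in p: (-442)p + (-122876) = 0, so p = -278.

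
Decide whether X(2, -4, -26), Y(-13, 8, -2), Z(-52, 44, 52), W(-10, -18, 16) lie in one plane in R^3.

No

The four points are coplanar iff the 3×3 determinant with rows XY, XZ, XW is zero.
Rows: (-15, 12, 24), (-54, 48, 78), (-12, -14, 42).
Expanding along the first row: (-15)(3108) − (12)(-1332) + (24)(1332) = 1332.
Nonzero ⇒ not coplanar.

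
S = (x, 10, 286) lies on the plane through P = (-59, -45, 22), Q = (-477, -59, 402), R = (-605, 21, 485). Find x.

-378

A normal to the plane is n = PQ × PR = (-31562, -13946, -35232).
S lies in the plane iff n · PS = 0.
This gives (-31562)x + (-11930436) = 0, so x = -378.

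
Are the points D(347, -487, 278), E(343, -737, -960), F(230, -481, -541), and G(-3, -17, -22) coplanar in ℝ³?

No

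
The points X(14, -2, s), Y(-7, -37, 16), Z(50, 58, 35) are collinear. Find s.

Direction YZ = (57, 95, 19). From the x-coordinate of X, the parameter along the line is τ = (14 − (-7))/57 = 7/19.
Then s = 16 + 7/19·(19) = 23.

23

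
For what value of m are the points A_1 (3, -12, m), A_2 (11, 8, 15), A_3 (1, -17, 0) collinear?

Collinearity requires A_1A_2 × A_1A_3 = 0; each component is linear in m.
The x-component gives (-25)m + (75) = 0, so m = 3.
The remaining components then also vanish.

3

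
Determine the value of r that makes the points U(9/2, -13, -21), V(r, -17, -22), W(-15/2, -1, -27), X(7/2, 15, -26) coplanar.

Normal to plane UWX: n = (108, -54, -324); plane equation n·P = 7992.
Requiring n·V = 7992: (108)r + (8046) = 7992.
So r = -1/2.

-1/2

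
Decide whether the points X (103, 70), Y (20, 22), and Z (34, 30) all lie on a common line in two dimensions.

No

XY = (-83, -48), XZ = (-69, -40).
Twice the signed area of △XYZ is (-83)(-40) − (-48)(-69) = 8.
The area is nonzero, so the three points are not collinear.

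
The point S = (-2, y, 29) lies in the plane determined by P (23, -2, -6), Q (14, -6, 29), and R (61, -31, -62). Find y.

Coplanarity requires PQ · (PR × PS) = 0.
PQ = (-9, -4, 35), PR = (38, -29, -56); the triple product is linear in y with coefficient 826 and constant term -14868.
Setting it to zero: y = 18.

18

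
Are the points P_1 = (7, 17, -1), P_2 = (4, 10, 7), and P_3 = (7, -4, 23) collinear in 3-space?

No

P_1P_2 = (-3, -7, 8), P_1P_3 = (0, -21, 24).
P_1P_2 × P_1P_3 = (0, 72, 63).
The cross product is nonzero, so the points do not lie on one line.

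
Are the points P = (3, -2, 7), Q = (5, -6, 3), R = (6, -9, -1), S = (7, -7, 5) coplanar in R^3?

With P as base: PQ = (2, -4, -4), PR = (3, -7, -8), PS = (4, -5, -2).
PR × PS = (-26, -26, 13).
PQ · (PR × PS) = 0.
The scalar triple product vanishes, so the four points are coplanar.

Yes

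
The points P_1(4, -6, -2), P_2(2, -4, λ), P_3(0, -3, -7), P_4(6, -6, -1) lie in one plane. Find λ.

Coplanarity ⇔ det[P_1P_2; P_1P_3; P_1P_4] = 0.
Expanding, this is linear in λ: (-6)λ + (-30) = 0.
So λ = -5.

-5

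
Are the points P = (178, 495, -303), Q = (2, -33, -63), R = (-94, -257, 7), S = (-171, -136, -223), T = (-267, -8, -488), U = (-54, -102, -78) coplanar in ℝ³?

No

The plane through P, Q, R has normal n = PQ × PR = (16800, -10720, -11264) and equation n·X = 1096992.
Checking the remaining points: n·S = 1096992, n·T = 1096992, n·U = 1064832.
Since n·U = 1064832 ≠ 1096992, U is off the plane and the points are not all coplanar.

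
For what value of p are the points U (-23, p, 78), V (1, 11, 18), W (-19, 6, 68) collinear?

5

Direction VW = (-20, -5, 50). From the x-coordinate of U, the parameter along the line is τ = (-23 − 1)/(-20) = 6/5.
Then p = 11 + 6/5·(-5) = 5.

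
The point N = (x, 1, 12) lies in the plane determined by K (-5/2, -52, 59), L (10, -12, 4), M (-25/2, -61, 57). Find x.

27

The plane through K, L, M has equation −575x + 575y + (575/2)z = -11500.
Substituting N: (-575)x + (4025) = -11500, so x = 27.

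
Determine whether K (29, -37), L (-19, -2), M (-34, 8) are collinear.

KL = (-48, 35), KM = (-63, 45).
Twice the signed area of △KLM is (-48)(45) − (35)(-63) = 45.
The area is nonzero, so the three points are not collinear.

No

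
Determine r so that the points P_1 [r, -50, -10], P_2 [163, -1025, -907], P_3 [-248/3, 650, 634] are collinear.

20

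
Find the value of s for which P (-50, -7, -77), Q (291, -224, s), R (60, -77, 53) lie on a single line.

326

Direction PR = (110, -70, 130). From the x-coordinate of Q, the parameter along the line is τ = (291 − (-50))/110 = 31/10.
Then s = (-77) + 31/10·(130) = 326.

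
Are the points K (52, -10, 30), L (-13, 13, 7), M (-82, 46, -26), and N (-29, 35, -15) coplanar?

Yes

A normal to the plane through K, L, M is n = KL × KM = (0, -558, -558).
The plane has equation n·P = -11160. For N: n·N = -11160.
Equal, so N lies in the plane and all four are coplanar.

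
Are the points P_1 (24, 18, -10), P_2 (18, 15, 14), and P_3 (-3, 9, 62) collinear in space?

P_1P_2 = (-6, -3, 24), P_1P_3 = (-27, -9, 72).
Comparing components 3 and 1: (24)(-27) − (-6)(72) = -216 ≠ 0, so P_1P_2 and P_1P_3 are not parallel and the points are not collinear.

No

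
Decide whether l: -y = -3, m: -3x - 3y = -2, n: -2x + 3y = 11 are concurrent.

No

Lines aᵢx + bᵢy = cᵢ with pairwise distinct directions are concurrent exactly when det[aᵢ bᵢ cᵢ] = 0.
Here the determinant is 8.
Nonzero, so no common point exists.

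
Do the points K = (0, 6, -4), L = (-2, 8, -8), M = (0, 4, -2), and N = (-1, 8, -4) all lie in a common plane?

No

A normal to the plane through K, L, M is n = KL × KM = (-4, 4, 4).
The plane has equation n·P = 8. For N: n·N = 20.
20 ≠ 8, so N is off the plane.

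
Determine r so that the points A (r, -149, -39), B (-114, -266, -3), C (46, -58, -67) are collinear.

-24

Direction BC = (160, 208, -64). From the y-coordinate of A, the parameter along the line is τ = (-149 − (-266))/208 = 9/16.
Then r = (-114) + 9/16·(160) = -24.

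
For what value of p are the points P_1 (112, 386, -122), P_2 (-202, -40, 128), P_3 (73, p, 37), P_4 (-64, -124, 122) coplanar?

The points are coplanar iff P_1P_2 · (P_1P_3 × P_1P_4) = 0.
Expanding, this is linear in p: (-32616)p + (-32616) = 0.
So p = -1.

-1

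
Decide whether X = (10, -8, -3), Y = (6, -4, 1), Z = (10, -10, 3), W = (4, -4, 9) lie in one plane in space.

A normal to the plane through X, Y, Z is n = XY × XZ = (32, 24, 8).
The plane has equation n·P = 104. For W: n·W = 104.
Equal, so W lies in the plane and all four are coplanar.

Yes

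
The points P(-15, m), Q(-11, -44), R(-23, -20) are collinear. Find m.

-36

The three points are collinear iff det[PQ; PR] = 0.
This determinant is linear in m: (-12)m + (-432) = 0, so m = -36.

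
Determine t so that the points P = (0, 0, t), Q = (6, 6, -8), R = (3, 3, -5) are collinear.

-2

Collinearity requires PQ × PR = 0; each component is linear in t.
The x-component gives (-3)t + (-6) = 0, so t = -2.
The remaining components then also vanish.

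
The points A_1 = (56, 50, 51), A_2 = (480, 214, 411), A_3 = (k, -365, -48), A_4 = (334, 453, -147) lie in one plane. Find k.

-444

Normal to plane A_1A_2A_4: n = (-177552, 184032, 125280); plane equation n·P = 5647968.
Requiring n·A_3 = 5647968: (-177552)k + (-73185120) = 5647968.
So k = -444.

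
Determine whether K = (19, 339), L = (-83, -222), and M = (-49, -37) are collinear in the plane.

No

KL = (-102, -561), KM = (-68, -376).
If collinear, KM would be a scalar multiple of KL. But (-102)·(-376) ≠ (-561)·(-68) (difference 204), so they are not parallel; the points are not collinear.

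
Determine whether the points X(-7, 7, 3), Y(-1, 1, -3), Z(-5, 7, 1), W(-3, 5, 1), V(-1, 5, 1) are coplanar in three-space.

The plane through X, Y, Z has normal n = XY × XZ = (12, 0, 12) and equation n·P = -48.
Checking the remaining points: n·W = -24, n·V = 0.
Since n·W = -24 ≠ -48, W is off the plane and the points are not all coplanar.

No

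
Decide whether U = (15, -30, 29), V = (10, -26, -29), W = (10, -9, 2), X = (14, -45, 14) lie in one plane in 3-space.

A normal to the plane through U, V, W is n = UV × UW = (1110, 155, -85).
The plane has equation n·P = 9535. For X: n·X = 7375.
7375 ≠ 9535, so X is off the plane.

No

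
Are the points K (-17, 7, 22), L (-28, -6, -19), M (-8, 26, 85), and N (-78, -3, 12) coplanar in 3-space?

A normal to the plane through K, L, M is n = KL × KM = (-40, 324, -92).
The plane has equation n·P = 924. For N: n·N = 1044.
1044 ≠ 924, so N is off the plane.

No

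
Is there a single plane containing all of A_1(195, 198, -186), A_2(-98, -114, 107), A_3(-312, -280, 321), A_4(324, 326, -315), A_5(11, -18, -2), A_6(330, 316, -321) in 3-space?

Yes

The plane through A_1, A_2, A_3 has normal n = A_1A_2 × A_1A_3 = (-18130, 0, -18130) and equation n·P = -163170.
Checking the remaining points: n·A_4 = -163170, n·A_5 = -163170, n·A_6 = -163170.
All equal -163170, so all 6 points lie in one plane.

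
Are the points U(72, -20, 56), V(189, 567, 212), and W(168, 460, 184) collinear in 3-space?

UV = (117, 587, 156), UW = (96, 480, 128).
Comparing components 2 and 3: (587)(128) − (156)(480) = 256 ≠ 0, so UV and UW are not parallel and the points are not collinear.

No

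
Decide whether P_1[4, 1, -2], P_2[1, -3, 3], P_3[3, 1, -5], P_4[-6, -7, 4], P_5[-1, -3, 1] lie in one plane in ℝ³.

No

The plane through P_1, P_2, P_3 has normal n = P_1P_2 × P_1P_3 = (12, -14, -4) and equation n·P = 42.
Checking the remaining points: n·P_4 = 10, n·P_5 = 26.
Since n·P_4 = 10 ≠ 42, P_4 is off the plane and the points are not all coplanar.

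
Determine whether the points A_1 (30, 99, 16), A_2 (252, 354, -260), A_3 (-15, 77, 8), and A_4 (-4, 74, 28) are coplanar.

A normal to the plane through A_1, A_2, A_3 is n = A_1A_2 × A_1A_3 = (-8112, 14196, 6591).
The plane has equation n·P = 1267500. For A_4: n·A_4 = 1267500.
Equal, so A_4 lies in the plane and all four are coplanar.

Yes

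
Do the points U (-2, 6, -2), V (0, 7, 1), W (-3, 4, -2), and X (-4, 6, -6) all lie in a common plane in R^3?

With U as base: UV = (2, 1, 3), UW = (-1, -2, 0), UX = (-2, 0, -4).
UW × UX = (8, -4, -4).
UV · (UW × UX) = 0.
The scalar triple product vanishes, so the four points are coplanar.

Yes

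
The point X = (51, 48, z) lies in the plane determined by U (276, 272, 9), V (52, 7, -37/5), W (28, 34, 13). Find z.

Coplanarity requires UV · (UW × UX) = 0.
UV = (-224, -265, -82/5), UW = (-248, -238, 4); the triple product is linear in z with coefficient -12408 and constant term 583176/5.
Setting it to zero: z = 47/5.

47/5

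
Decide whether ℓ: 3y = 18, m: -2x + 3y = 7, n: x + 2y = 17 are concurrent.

Intersecting ℓ and m: solving the 2×2 system gives (x, y) = (11/2, 6).
Substitute into n: (1)(11/2) + (2)(6) = 35/2.
But n requires 17 ≠ 35/2, so the three lines have no common point.

No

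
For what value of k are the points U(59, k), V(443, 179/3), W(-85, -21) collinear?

Collinearity: (U − V) must be parallel to (W − V) = (-528, -242/3).
Cross-multiplying the components: (k − 179/3)·(-528) = (-384)·(-242/3).
Solving gives k = 1.

1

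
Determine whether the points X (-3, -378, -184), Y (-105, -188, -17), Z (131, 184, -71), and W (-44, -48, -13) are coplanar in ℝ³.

Yes

The four points are coplanar iff the 3×3 determinant with rows XY, XZ, XW is zero.
Rows: (-102, 190, 167), (134, 562, 113), (-41, 330, 171).
Expanding along the first row: (-102)(58812) − (190)(27547) + (167)(67262) = 0.
Zero determinant ⇒ coplanar.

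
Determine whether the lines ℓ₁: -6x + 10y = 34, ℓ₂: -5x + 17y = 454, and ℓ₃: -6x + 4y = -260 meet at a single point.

Intersecting ℓ₁ and ℓ₂: solving the 2×2 system gives (x, y) = (1981/26, 1277/26).
Substitute into ℓ₃: (-6)(1981/26) + (4)(1277/26) = -3389/13.
But ℓ₃ requires -260 ≠ -3389/13, so the three lines have no common point.

No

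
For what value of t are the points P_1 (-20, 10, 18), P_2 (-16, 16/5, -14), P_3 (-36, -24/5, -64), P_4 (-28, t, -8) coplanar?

28/5

Coplanarity ⇔ det[P_1P_2; P_1P_3; P_1P_4] = 0.
Expanding, this is linear in t: (840)t + (-4704) = 0.
So t = 28/5.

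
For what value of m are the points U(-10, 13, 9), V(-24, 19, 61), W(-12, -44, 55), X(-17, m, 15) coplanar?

Normal to plane UVW: n = (3240, 540, 810); plane equation n·P = -18090.
Requiring n·X = -18090: (540)m + (-42930) = -18090.
So m = 46.

46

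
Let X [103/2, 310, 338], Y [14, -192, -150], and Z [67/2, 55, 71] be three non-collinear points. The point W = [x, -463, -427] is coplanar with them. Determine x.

The plane through X, Y, Z has equation 9594x − (2457/2)y + (1053/2)z = 291213.
Substituting W: (9594)x + (343980) = 291213, so x = -11/2.

-11/2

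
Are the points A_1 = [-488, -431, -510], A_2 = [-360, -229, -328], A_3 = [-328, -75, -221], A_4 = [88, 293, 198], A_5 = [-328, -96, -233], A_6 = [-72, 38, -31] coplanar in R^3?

No

The plane through A_1, A_2, A_3 has normal n = A_1A_2 × A_1A_3 = (-6414, -7872, 13248) and equation n·P = -233616.
Checking the remaining points: n·A_4 = -247824, n·A_5 = -227280, n·A_6 = -248016.
Since n·A_4 = -247824 ≠ -233616, A_4 is off the plane and the points are not all coplanar.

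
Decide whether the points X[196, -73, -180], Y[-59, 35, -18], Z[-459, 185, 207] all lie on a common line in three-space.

XY = (-255, 108, 162), XZ = (-655, 258, 387).
XY × XZ = (0, -7425, 4950).
The cross product is nonzero, so the points do not lie on one line.

No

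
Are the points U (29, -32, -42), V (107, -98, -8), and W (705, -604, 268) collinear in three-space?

No

UV = (78, -66, 34), UW = (676, -572, 310).
UV × UW = (-1012, -1196, 0).
The cross product is nonzero, so the points do not lie on one line.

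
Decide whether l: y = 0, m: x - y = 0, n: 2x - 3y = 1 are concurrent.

Intersecting l and m: solving the 2×2 system gives (x, y) = (0, 0).
Substitute into n: (2)(0) + (-3)(0) = 0.
But n requires 1 ≠ 0, so the three lines have no common point.

No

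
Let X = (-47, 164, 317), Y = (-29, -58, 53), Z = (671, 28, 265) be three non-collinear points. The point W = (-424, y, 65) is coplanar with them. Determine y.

3

The plane through X, Y, Z has equation −24360x − 188616y + 156948z = 19964412.
Substituting W: (-188616)y + (20530260) = 19964412, so y = 3.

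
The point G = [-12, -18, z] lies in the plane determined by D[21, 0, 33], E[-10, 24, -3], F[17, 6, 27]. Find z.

Coplanarity requires DE · (DF × DG) = 0.
DE = (-31, 24, -36), DF = (-4, 6, -6); the triple product is linear in z with coefficient -90 and constant term 1350.
Setting it to zero: z = 15.

15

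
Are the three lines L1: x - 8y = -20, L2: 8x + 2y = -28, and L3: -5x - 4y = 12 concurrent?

Yes

The three lines meet at one point iff the augmented coefficient matrix [aᵢ bᵢ cᵢ] has rank < 3, i.e. its determinant vanishes.
Here the determinant is 0.
It vanishes, so the lines are concurrent at (-4, 2).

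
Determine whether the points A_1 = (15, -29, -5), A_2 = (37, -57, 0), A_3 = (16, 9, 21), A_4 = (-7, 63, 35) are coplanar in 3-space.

The four points are coplanar iff the 3×3 determinant with rows A_1A_2, A_1A_3, A_1A_4 is zero.
Rows: (22, -28, 5), (1, 38, 26), (-22, 92, 40).
Expanding along the first row: (22)(-872) − (-28)(612) + (5)(928) = 2592.
Nonzero ⇒ not coplanar.

No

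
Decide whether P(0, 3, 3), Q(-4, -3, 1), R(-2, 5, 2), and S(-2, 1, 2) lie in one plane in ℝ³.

With P as base: PQ = (-4, -6, -2), PR = (-2, 2, -1), PS = (-2, -2, -1).
PR × PS = (-4, 0, 8).
PQ · (PR × PS) = 0.
The scalar triple product vanishes, so the four points are coplanar.

Yes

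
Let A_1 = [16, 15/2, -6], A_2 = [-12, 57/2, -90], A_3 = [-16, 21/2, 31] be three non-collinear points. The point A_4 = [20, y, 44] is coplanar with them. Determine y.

-3/2

The plane through A_1, A_2, A_3 has equation 1029x + 3724y + 588z = 40866.
Substituting A_4: (3724)y + (46452) = 40866, so y = -3/2.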